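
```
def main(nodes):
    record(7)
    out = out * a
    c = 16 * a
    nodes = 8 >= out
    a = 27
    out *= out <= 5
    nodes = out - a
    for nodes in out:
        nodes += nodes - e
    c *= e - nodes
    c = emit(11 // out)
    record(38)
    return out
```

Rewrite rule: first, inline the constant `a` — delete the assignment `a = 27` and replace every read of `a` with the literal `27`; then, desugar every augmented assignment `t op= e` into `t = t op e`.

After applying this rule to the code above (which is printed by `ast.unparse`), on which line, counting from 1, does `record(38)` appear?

12

Transformed code:
def main(nodes):
    record(7)
    out = out * 27
    c = 16 * 27
    nodes = 8 >= out
    out = out * (out <= 5)
    nodes = out - 27
    for nodes in out:
        nodes = nodes + (nodes - e)
    c = c * (e - nodes)
    c = emit(11 // out)
    record(38)
    return out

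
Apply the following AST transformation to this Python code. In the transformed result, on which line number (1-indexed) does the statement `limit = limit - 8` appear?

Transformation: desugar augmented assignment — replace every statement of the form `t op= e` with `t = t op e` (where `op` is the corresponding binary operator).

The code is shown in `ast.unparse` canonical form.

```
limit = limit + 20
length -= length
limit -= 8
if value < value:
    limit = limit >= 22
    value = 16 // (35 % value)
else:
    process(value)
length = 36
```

3

Transformed code:
limit = limit + 20
length = length - length
limit = limit - 8
if value < value:
    limit = limit >= 22
    value = 16 // (35 % value)
else:
    process(value)
length = 36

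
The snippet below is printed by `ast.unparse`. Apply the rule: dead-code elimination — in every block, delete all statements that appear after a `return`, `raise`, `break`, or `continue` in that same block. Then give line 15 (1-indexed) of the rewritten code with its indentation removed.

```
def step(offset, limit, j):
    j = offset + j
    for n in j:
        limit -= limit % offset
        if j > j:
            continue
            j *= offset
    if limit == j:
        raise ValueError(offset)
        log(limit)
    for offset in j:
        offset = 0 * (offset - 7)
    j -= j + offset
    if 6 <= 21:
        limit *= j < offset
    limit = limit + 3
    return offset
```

return offset

Transformed code:
def step(offset, limit, j):
    j = offset + j
    for n in j:
        limit -= limit % offset
        if j > j:
            continue
    if limit == j:
        raise ValueError(offset)
    for offset in j:
        offset = 0 * (offset - 7)
    j -= j + offset
    if 6 <= 21:
        limit *= j < offset
    limit = limit + 3
    return offset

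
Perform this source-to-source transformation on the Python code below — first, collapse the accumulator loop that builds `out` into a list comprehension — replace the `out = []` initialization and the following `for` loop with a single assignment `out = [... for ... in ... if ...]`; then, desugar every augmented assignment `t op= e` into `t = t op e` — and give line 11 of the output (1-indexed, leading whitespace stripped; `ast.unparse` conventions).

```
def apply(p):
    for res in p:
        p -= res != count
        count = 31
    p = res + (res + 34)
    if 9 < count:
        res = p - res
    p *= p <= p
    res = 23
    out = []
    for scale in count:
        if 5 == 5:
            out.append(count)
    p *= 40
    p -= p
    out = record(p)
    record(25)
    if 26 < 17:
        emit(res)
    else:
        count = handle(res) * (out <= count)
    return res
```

p = p * 40

Transformed code:
def apply(p):
    for res in p:
        p = p - (res != count)
        count = 31
    p = res + (res + 34)
    if 9 < count:
        res = p - res
    p = p * (p <= p)
    res = 23
    out = [count for scale in count if 5 == 5]
    p = p * 40
    p = p - p
    out = record(p)
    record(25)
    if 26 < 17:
        emit(res)
    else:
        count = handle(res) * (out <= count)
    return res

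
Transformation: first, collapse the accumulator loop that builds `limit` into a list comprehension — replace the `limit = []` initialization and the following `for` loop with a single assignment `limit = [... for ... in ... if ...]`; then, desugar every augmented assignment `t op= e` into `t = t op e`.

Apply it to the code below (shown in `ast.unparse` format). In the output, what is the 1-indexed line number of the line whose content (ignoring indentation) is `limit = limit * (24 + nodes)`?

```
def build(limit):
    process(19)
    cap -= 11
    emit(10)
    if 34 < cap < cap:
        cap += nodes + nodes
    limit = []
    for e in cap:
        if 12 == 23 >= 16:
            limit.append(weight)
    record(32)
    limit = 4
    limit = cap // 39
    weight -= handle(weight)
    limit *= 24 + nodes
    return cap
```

Transformed code:
def build(limit):
    process(19)
    cap = cap - 11
    emit(10)
    if 34 < cap < cap:
        cap = cap + (nodes + nodes)
    limit = [weight for e in cap if 12 == 23 >= 16]
    record(32)
    limit = 4
    limit = cap // 39
    weight = weight - handle(weight)
    limit = limit * (24 + nodes)
    return cap

12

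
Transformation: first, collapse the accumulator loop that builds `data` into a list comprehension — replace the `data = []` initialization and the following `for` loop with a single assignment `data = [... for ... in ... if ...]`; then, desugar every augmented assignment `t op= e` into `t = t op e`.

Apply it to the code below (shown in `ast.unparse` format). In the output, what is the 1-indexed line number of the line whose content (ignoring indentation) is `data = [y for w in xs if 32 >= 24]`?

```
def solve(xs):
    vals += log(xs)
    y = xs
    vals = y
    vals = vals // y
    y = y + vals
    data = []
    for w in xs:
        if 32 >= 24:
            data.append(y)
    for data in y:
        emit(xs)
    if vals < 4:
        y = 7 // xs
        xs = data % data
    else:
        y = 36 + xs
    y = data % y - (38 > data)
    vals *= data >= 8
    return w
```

Transformed code:
def solve(xs):
    vals = vals + log(xs)
    y = xs
    vals = y
    vals = vals // y
    y = y + vals
    data = [y for w in xs if 32 >= 24]
    for data in y:
        emit(xs)
    if vals < 4:
        y = 7 // xs
        xs = data % data
    else:
        y = 36 + xs
    y = data % y - (38 > data)
    vals = vals * (data >= 8)
    return w

7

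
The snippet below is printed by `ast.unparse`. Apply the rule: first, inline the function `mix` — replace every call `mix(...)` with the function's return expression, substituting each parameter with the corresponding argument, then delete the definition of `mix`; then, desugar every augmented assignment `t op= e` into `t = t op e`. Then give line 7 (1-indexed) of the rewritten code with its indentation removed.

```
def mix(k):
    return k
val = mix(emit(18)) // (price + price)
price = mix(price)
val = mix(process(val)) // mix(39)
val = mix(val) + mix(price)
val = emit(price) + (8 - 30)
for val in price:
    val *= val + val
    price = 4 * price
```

Transformed code:
val = emit(18) // (price + price)
price = price
val = process(val) // 39
val = val + price
val = emit(price) + (8 - 30)
for val in price:
    val = val * (val + val)
    price = 4 * price

val = val * (val + val)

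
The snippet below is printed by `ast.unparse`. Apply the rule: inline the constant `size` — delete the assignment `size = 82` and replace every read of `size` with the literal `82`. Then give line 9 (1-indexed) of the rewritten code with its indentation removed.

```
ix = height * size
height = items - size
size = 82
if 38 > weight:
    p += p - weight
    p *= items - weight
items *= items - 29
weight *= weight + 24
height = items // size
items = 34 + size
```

Transformed code:
ix = height * 82
height = items - 82
if 38 > weight:
    p += p - weight
    p *= items - weight
items *= items - 29
weight *= weight + 24
height = items // 82
items = 34 + 82

items = 34 + 82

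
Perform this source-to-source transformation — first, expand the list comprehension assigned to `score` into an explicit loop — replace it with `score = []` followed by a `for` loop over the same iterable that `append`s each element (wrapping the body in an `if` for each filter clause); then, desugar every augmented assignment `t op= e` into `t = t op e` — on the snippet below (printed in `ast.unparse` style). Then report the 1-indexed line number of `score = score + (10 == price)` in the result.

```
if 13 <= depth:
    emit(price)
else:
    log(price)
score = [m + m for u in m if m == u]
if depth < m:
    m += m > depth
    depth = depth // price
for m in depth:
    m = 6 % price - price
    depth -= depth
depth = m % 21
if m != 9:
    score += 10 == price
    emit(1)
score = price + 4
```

Transformed code:
if 13 <= depth:
    emit(price)
else:
    log(price)
score = []
for u in m:
    if m == u:
        score.append(m + m)
if depth < m:
    m = m + (m > depth)
    depth = depth // price
for m in depth:
    m = 6 % price - price
    depth = depth - depth
depth = m % 21
if m != 9:
    score = score + (10 == price)
    emit(1)
score = price + 4

17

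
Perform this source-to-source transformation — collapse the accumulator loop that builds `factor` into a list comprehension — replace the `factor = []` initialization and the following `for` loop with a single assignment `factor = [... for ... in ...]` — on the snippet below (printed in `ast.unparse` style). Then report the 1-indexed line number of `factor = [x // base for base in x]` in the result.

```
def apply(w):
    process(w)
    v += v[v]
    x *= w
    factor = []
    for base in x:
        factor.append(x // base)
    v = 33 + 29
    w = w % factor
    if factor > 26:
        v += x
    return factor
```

5

Transformed code:
def apply(w):
    process(w)
    v += v[v]
    x *= w
    factor = [x // base for base in x]
    v = 33 + 29
    w = w % factor
    if factor > 26:
        v += x
    return factor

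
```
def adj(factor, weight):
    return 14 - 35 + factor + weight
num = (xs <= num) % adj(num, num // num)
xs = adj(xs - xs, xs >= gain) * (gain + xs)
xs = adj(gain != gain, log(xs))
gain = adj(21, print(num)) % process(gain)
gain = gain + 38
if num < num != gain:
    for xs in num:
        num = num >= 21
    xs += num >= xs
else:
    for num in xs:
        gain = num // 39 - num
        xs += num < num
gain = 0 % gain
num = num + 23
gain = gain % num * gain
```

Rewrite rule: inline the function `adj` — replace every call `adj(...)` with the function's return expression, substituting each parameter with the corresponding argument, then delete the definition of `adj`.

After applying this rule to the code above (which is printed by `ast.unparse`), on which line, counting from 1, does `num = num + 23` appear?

Transformed code:
num = (xs <= num) % (14 - 35 + num + num // num)
xs = (14 - 35 + (xs - xs) + (xs >= gain)) * (gain + xs)
xs = 14 - 35 + (gain != gain) + log(xs)
gain = (14 - 35 + 21 + print(num)) % process(gain)
gain = gain + 38
if num < num != gain:
    for xs in num:
        num = num >= 21
    xs += num >= xs
else:
    for num in xs:
        gain = num // 39 - num
        xs += num < num
gain = 0 % gain
num = num + 23
gain = gain % num * gain

15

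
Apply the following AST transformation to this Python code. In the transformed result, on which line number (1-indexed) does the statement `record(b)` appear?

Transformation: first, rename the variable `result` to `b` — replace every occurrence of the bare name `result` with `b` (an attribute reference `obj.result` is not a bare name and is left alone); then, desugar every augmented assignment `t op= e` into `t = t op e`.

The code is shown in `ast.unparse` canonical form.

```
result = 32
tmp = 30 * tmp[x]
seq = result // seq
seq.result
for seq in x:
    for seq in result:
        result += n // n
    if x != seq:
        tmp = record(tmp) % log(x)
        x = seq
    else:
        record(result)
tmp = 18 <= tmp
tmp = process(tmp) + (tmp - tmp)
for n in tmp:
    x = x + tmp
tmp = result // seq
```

Transformed code:
b = 32
tmp = 30 * tmp[x]
seq = b // seq
seq.result
for seq in x:
    for seq in b:
        b = b + n // n
    if x != seq:
        tmp = record(tmp) % log(x)
        x = seq
    else:
        record(b)
tmp = 18 <= tmp
tmp = process(tmp) + (tmp - tmp)
for n in tmp:
    x = x + tmp
tmp = b // seq

12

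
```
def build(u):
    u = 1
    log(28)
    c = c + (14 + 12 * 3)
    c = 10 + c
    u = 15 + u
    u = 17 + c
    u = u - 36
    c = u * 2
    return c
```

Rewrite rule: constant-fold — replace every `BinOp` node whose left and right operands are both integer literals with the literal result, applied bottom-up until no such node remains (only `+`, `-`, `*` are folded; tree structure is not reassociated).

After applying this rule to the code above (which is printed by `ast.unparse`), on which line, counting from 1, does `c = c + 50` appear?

4

Transformed code:
def build(u):
    u = 1
    log(28)
    c = c + 50
    c = 10 + c
    u = 15 + u
    u = 17 + c
    u = u - 36
    c = u * 2
    return c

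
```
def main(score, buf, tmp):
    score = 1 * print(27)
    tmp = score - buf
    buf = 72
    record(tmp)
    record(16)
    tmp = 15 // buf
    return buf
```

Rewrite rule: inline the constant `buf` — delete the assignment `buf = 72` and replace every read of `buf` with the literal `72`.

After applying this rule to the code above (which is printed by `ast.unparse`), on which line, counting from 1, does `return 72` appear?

Transformed code:
def main(score, buf, tmp):
    score = 1 * print(27)
    tmp = score - 72
    record(tmp)
    record(16)
    tmp = 15 // 72
    return 72

7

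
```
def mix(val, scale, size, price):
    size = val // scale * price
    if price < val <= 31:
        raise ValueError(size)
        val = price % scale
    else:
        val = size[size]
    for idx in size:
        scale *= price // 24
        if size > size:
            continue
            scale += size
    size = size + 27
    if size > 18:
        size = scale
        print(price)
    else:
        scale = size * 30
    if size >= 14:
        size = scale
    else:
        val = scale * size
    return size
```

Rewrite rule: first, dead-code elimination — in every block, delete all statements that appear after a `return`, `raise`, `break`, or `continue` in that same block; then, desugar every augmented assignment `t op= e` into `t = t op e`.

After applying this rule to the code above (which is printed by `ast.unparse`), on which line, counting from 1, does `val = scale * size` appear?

20

Transformed code:
def mix(val, scale, size, price):
    size = val // scale * price
    if price < val <= 31:
        raise ValueError(size)
    else:
        val = size[size]
    for idx in size:
        scale = scale * (price // 24)
        if size > size:
            continue
    size = size + 27
    if size > 18:
        size = scale
        print(price)
    else:
        scale = size * 30
    if size >= 14:
        size = scale
    else:
        val = scale * size
    return size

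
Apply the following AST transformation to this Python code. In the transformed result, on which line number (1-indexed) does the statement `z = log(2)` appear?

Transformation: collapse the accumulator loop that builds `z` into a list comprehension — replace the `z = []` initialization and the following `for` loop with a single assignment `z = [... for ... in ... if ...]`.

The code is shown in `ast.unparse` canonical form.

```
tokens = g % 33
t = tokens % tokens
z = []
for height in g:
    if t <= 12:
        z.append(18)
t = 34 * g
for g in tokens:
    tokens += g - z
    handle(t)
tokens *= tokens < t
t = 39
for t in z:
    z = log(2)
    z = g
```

11

Transformed code:
tokens = g % 33
t = tokens % tokens
z = [18 for height in g if t <= 12]
t = 34 * g
for g in tokens:
    tokens += g - z
    handle(t)
tokens *= tokens < t
t = 39
for t in z:
    z = log(2)
    z = g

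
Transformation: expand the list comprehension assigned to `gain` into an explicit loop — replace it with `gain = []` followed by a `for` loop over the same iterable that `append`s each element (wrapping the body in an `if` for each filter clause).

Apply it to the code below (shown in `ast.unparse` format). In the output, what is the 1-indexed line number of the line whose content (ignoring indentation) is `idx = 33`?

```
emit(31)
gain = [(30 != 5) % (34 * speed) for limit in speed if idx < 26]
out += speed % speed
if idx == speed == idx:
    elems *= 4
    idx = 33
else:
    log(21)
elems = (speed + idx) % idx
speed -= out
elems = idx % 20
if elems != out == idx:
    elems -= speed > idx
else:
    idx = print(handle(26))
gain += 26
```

Transformed code:
emit(31)
gain = []
for limit in speed:
    if idx < 26:
        gain.append((30 != 5) % (34 * speed))
out += speed % speed
if idx == speed == idx:
    elems *= 4
    idx = 33
else:
    log(21)
elems = (speed + idx) % idx
speed -= out
elems = idx % 20
if elems != out == idx:
    elems -= speed > idx
else:
    idx = print(handle(26))
gain += 26

9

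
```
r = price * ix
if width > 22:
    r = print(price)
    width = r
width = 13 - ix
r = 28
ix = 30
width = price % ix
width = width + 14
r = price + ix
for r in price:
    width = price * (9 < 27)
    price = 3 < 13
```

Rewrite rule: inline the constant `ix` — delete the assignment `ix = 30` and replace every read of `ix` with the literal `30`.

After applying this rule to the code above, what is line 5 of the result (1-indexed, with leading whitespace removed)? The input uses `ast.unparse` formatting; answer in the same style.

Transformed code:
r = price * 30
if width > 22:
    r = print(price)
    width = r
width = 13 - 30
r = 28
width = price % 30
width = width + 14
r = price + 30
for r in price:
    width = price * (9 < 27)
    price = 3 < 13

width = 13 - 30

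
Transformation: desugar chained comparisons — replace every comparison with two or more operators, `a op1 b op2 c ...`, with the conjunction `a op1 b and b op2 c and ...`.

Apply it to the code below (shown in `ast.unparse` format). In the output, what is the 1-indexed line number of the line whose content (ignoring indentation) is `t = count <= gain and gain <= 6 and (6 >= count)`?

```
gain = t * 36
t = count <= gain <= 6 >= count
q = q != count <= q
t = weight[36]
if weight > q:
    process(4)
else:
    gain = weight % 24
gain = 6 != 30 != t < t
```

2

Transformed code:
gain = t * 36
t = count <= gain and gain <= 6 and (6 >= count)
q = q != count and count <= q
t = weight[36]
if weight > q:
    process(4)
else:
    gain = weight % 24
gain = 6 != 30 and 30 != t and (t < t)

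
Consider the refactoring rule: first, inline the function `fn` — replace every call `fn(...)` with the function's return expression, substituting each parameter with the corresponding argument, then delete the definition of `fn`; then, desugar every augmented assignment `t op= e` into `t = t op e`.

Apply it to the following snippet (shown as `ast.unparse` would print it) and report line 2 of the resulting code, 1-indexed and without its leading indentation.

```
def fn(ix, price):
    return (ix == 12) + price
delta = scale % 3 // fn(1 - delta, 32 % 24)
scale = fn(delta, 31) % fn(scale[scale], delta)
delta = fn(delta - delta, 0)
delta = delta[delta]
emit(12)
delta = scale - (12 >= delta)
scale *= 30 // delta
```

Transformed code:
delta = scale % 3 // ((1 - delta == 12) + 32 % 24)
scale = ((delta == 12) + 31) % ((scale[scale] == 12) + delta)
delta = (delta - delta == 12) + 0
delta = delta[delta]
emit(12)
delta = scale - (12 >= delta)
scale = scale * (30 // delta)

scale = ((delta == 12) + 31) % ((scale[scale] == 12) + delta)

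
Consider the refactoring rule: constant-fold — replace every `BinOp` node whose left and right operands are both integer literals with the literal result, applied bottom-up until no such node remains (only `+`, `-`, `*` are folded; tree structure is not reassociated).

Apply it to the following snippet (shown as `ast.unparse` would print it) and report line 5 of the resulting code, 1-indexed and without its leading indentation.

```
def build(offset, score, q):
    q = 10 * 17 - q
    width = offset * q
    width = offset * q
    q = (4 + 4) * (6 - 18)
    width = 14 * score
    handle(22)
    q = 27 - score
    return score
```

q = -96

Transformed code:
def build(offset, score, q):
    q = 170 - q
    width = offset * q
    width = offset * q
    q = -96
    width = 14 * score
    handle(22)
    q = 27 - score
    return score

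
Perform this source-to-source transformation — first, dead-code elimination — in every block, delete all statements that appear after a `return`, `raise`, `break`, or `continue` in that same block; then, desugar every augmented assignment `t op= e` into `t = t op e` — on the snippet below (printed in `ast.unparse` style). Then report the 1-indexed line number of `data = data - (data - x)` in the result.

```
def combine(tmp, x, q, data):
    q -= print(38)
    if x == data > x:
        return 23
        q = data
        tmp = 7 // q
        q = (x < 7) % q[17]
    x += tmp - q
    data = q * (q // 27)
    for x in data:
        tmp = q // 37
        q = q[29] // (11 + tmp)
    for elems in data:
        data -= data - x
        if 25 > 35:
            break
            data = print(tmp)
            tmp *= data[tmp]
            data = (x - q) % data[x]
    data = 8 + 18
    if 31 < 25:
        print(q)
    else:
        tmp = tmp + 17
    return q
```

11

Transformed code:
def combine(tmp, x, q, data):
    q = q - print(38)
    if x == data > x:
        return 23
    x = x + (tmp - q)
    data = q * (q // 27)
    for x in data:
        tmp = q // 37
        q = q[29] // (11 + tmp)
    for elems in data:
        data = data - (data - x)
        if 25 > 35:
            break
    data = 8 + 18
    if 31 < 25:
        print(q)
    else:
        tmp = tmp + 17
    return q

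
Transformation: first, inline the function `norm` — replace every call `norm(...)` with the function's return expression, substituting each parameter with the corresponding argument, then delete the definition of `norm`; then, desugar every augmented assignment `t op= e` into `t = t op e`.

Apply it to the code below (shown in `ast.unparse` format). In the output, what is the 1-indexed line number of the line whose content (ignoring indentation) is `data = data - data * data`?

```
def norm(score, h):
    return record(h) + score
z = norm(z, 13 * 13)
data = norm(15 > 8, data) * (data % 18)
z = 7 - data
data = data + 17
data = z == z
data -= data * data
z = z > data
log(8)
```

6

Transformed code:
z = record(13 * 13) + z
data = (record(data) + (15 > 8)) * (data % 18)
z = 7 - data
data = data + 17
data = z == z
data = data - data * data
z = z > data
log(8)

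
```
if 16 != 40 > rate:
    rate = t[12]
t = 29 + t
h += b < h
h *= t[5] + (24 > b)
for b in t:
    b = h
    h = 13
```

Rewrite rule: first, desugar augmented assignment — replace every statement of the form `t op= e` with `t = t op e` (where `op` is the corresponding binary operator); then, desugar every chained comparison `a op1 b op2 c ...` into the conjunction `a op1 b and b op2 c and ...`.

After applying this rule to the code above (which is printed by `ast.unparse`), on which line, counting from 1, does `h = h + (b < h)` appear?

4

Transformed code:
if 16 != 40 and 40 > rate:
    rate = t[12]
t = 29 + t
h = h + (b < h)
h = h * (t[5] + (24 > b))
for b in t:
    b = h
    h = 13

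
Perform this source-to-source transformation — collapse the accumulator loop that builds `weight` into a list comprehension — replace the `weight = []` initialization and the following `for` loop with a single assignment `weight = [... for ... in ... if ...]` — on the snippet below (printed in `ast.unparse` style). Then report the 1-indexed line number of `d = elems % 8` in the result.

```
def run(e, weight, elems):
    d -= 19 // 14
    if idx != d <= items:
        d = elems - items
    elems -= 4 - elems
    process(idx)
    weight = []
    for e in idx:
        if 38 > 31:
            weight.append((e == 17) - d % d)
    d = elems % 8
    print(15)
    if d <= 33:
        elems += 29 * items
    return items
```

8

Transformed code:
def run(e, weight, elems):
    d -= 19 // 14
    if idx != d <= items:
        d = elems - items
    elems -= 4 - elems
    process(idx)
    weight = [(e == 17) - d % d for e in idx if 38 > 31]
    d = elems % 8
    print(15)
    if d <= 33:
        elems += 29 * items
    return items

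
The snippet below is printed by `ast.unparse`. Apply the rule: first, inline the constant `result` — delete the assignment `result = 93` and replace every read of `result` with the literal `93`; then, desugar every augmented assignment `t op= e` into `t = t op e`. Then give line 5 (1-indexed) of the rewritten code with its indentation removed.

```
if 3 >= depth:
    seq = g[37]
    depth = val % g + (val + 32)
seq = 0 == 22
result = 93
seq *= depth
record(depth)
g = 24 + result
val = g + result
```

Transformed code:
if 3 >= depth:
    seq = g[37]
    depth = val % g + (val + 32)
seq = 0 == 22
seq = seq * depth
record(depth)
g = 24 + 93
val = g + 93

seq = seq * depth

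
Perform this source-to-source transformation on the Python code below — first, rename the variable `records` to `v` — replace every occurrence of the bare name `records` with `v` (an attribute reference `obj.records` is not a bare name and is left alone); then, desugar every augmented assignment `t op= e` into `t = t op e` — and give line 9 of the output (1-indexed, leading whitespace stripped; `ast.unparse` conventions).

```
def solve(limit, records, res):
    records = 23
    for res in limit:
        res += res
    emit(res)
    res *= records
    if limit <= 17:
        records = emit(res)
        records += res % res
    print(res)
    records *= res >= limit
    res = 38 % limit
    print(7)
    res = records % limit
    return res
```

v = v + res % res

Transformed code:
def solve(limit, v, res):
    v = 23
    for res in limit:
        res = res + res
    emit(res)
    res = res * v
    if limit <= 17:
        v = emit(res)
        v = v + res % res
    print(res)
    v = v * (res >= limit)
    res = 38 % limit
    print(7)
    res = v % limit
    return res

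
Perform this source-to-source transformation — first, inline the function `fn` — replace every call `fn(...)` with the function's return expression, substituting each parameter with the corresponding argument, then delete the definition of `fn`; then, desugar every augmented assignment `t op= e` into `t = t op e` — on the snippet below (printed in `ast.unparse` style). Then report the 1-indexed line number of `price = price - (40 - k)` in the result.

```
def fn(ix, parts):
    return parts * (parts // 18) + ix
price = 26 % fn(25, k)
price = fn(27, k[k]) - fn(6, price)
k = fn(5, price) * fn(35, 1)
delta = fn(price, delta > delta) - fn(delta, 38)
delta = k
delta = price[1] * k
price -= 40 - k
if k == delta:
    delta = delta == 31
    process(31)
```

Transformed code:
price = 26 % (k * (k // 18) + 25)
price = k[k] * (k[k] // 18) + 27 - (price * (price // 18) + 6)
k = (price * (price // 18) + 5) * (1 * (1 // 18) + 35)
delta = (delta > delta) * ((delta > delta) // 18) + price - (38 * (38 // 18) + delta)
delta = k
delta = price[1] * k
price = price - (40 - k)
if k == delta:
    delta = delta == 31
    process(31)

7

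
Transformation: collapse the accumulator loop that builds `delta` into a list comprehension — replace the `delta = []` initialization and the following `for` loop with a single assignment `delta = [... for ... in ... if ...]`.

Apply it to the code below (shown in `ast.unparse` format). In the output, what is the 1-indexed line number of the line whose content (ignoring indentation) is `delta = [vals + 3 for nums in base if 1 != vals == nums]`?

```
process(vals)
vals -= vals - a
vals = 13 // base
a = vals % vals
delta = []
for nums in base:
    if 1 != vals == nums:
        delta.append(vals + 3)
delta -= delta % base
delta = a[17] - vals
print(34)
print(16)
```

Transformed code:
process(vals)
vals -= vals - a
vals = 13 // base
a = vals % vals
delta = [vals + 3 for nums in base if 1 != vals == nums]
delta -= delta % base
delta = a[17] - vals
print(34)
print(16)

5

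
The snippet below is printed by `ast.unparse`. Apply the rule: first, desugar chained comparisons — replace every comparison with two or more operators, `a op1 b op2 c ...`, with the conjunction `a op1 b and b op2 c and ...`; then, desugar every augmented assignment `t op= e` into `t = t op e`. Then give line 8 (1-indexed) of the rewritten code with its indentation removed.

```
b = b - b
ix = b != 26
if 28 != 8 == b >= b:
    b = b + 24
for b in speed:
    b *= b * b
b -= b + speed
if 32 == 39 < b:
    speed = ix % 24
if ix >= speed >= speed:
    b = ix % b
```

Transformed code:
b = b - b
ix = b != 26
if 28 != 8 and 8 == b and (b >= b):
    b = b + 24
for b in speed:
    b = b * (b * b)
b = b - (b + speed)
if 32 == 39 and 39 < b:
    speed = ix % 24
if ix >= speed and speed >= speed:
    b = ix % b

if 32 == 39 and 39 < b:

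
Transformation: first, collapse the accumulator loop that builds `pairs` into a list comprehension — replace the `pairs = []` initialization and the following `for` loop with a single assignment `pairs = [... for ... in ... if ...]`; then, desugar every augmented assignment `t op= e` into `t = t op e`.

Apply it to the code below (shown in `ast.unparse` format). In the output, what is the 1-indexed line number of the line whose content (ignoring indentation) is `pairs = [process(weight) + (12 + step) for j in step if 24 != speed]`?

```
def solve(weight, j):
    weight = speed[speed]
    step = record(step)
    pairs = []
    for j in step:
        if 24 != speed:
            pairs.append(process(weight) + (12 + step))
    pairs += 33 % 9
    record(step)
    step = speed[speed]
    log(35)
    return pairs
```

4

Transformed code:
def solve(weight, j):
    weight = speed[speed]
    step = record(step)
    pairs = [process(weight) + (12 + step) for j in step if 24 != speed]
    pairs = pairs + 33 % 9
    record(step)
    step = speed[speed]
    log(35)
    return pairs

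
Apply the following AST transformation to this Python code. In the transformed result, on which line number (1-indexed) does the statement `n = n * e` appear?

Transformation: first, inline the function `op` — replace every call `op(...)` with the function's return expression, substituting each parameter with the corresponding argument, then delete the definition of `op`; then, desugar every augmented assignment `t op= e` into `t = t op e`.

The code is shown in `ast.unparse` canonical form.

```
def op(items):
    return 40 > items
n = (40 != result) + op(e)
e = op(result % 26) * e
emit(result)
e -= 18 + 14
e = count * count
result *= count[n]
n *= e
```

7

Transformed code:
n = (40 != result) + (40 > e)
e = (40 > result % 26) * e
emit(result)
e = e - (18 + 14)
e = count * count
result = result * count[n]
n = n * e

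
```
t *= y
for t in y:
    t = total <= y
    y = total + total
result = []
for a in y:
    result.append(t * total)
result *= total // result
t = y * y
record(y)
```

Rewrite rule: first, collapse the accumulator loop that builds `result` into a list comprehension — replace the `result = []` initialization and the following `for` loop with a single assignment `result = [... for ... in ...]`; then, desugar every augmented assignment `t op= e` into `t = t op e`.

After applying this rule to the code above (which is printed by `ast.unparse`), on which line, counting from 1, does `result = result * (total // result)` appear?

6

Transformed code:
t = t * y
for t in y:
    t = total <= y
    y = total + total
result = [t * total for a in y]
result = result * (total // result)
t = y * y
record(y)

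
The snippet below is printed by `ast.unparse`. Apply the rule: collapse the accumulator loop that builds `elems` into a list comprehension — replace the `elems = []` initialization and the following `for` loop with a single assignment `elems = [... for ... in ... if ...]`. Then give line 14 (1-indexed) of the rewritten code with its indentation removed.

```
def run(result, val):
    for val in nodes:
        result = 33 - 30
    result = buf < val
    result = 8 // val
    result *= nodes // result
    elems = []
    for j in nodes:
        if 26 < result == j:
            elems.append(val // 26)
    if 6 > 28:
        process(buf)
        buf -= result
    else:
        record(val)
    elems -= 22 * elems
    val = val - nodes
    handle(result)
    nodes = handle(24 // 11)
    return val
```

val = val - nodes

Transformed code:
def run(result, val):
    for val in nodes:
        result = 33 - 30
    result = buf < val
    result = 8 // val
    result *= nodes // result
    elems = [val // 26 for j in nodes if 26 < result == j]
    if 6 > 28:
        process(buf)
        buf -= result
    else:
        record(val)
    elems -= 22 * elems
    val = val - nodes
    handle(result)
    nodes = handle(24 // 11)
    return val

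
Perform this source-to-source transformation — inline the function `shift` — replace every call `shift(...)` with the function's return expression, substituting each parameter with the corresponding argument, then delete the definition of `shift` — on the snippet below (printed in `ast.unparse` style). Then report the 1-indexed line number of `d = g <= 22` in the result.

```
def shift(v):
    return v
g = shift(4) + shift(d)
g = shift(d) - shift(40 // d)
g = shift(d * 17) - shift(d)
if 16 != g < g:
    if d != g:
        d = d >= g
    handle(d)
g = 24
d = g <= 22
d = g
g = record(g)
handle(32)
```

9

Transformed code:
g = 4 + d
g = d - 40 // d
g = d * 17 - d
if 16 != g < g:
    if d != g:
        d = d >= g
    handle(d)
g = 24
d = g <= 22
d = g
g = record(g)
handle(32)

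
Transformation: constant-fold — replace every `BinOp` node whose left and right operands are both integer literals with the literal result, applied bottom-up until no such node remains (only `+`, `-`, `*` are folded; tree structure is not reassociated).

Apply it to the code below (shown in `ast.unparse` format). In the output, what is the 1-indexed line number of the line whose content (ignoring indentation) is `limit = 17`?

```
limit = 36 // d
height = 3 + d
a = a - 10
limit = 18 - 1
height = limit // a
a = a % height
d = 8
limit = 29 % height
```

4

Transformed code:
limit = 36 // d
height = 3 + d
a = a - 10
limit = 17
height = limit // a
a = a % height
d = 8
limit = 29 % height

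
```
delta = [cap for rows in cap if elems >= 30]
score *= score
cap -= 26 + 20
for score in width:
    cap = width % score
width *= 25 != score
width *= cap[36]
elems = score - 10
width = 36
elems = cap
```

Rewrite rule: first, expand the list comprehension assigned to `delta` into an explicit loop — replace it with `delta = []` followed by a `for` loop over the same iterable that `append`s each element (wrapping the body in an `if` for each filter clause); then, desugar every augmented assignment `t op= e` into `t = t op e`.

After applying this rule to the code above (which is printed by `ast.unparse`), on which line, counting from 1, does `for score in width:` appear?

7

Transformed code:
delta = []
for rows in cap:
    if elems >= 30:
        delta.append(cap)
score = score * score
cap = cap - (26 + 20)
for score in width:
    cap = width % score
width = width * (25 != score)
width = width * cap[36]
elems = score - 10
width = 36
elems = cap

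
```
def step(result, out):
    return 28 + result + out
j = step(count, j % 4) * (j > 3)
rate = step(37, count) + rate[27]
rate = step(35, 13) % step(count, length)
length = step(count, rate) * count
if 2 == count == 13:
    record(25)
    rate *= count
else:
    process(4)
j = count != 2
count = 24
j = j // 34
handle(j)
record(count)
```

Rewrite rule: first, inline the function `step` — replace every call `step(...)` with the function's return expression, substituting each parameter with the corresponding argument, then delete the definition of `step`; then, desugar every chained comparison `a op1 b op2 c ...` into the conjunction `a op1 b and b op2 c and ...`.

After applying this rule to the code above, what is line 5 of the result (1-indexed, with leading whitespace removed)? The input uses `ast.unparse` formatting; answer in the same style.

Transformed code:
j = (28 + count + j % 4) * (j > 3)
rate = 28 + 37 + count + rate[27]
rate = (28 + 35 + 13) % (28 + count + length)
length = (28 + count + rate) * count
if 2 == count and count == 13:
    record(25)
    rate *= count
else:
    process(4)
j = count != 2
count = 24
j = j // 34
handle(j)
record(count)

if 2 == count and count == 13:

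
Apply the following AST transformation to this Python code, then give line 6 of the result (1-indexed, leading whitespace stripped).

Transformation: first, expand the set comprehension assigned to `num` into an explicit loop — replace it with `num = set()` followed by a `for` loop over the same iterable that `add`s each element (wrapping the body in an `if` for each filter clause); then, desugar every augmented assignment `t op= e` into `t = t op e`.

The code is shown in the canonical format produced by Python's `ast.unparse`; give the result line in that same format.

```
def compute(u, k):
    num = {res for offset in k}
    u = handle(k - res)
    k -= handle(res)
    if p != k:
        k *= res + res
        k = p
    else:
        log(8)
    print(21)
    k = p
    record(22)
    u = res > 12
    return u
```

k = k - handle(res)

Transformed code:
def compute(u, k):
    num = set()
    for offset in k:
        num.add(res)
    u = handle(k - res)
    k = k - handle(res)
    if p != k:
        k = k * (res + res)
        k = p
    else:
        log(8)
    print(21)
    k = p
    record(22)
    u = res > 12
    return u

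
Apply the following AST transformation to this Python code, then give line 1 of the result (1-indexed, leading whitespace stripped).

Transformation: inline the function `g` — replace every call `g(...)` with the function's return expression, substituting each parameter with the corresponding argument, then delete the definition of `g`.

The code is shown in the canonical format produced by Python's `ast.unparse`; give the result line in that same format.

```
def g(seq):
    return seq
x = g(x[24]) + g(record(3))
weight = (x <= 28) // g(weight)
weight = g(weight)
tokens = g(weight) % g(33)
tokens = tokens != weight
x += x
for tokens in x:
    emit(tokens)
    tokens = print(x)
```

x = x[24] + record(3)

Transformed code:
x = x[24] + record(3)
weight = (x <= 28) // weight
weight = weight
tokens = weight % 33
tokens = tokens != weight
x += x
for tokens in x:
    emit(tokens)
    tokens = print(x)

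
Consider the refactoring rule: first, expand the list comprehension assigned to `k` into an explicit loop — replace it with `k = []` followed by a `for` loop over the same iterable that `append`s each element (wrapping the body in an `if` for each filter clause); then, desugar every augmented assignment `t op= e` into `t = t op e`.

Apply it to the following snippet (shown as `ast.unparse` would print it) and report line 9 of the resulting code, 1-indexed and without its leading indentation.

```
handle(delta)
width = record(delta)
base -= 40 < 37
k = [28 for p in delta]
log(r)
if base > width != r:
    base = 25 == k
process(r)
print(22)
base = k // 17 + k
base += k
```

Transformed code:
handle(delta)
width = record(delta)
base = base - (40 < 37)
k = []
for p in delta:
    k.append(28)
log(r)
if base > width != r:
    base = 25 == k
process(r)
print(22)
base = k // 17 + k
base = base + k

base = 25 == k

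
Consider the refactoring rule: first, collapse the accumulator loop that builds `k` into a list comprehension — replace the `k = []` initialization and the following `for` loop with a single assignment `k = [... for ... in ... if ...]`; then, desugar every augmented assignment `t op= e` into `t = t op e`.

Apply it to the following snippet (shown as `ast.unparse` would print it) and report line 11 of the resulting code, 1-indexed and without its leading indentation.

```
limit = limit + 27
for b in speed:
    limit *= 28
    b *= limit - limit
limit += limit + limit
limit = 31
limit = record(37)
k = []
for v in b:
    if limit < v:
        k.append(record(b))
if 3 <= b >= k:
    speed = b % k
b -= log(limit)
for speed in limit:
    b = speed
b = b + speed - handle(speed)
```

b = b - log(limit)

Transformed code:
limit = limit + 27
for b in speed:
    limit = limit * 28
    b = b * (limit - limit)
limit = limit + (limit + limit)
limit = 31
limit = record(37)
k = [record(b) for v in b if limit < v]
if 3 <= b >= k:
    speed = b % k
b = b - log(limit)
for speed in limit:
    b = speed
b = b + speed - handle(speed)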